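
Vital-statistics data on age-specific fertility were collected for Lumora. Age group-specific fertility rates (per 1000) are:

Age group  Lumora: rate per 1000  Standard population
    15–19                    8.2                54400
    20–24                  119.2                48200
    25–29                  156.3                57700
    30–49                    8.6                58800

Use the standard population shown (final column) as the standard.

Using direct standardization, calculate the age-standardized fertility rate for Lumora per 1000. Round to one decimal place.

Standard total = 219100; weights = 0.2483, 0.2200, 0.2634, 0.2684.
Standardized rate: 0.2483×8.2 + 0.2200×119.2 + 0.2634×156.3 + 0.2684×8.6 = 71.7285 per 1000.

71.7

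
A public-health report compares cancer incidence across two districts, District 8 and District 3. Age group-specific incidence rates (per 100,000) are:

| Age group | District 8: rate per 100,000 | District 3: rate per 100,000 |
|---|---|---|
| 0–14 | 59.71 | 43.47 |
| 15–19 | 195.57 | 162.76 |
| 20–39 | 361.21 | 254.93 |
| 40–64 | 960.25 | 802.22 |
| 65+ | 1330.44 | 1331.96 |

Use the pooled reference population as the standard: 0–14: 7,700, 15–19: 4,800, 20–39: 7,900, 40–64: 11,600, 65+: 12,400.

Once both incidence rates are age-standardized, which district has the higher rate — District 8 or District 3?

Standard total = 44,400; weights = 0.1734, 0.1081, 0.1779, 0.2613, 0.2793.
District 8: 0.1734×59.71 + 0.1081×195.57 + 0.1779×361.21 + 0.2613×960.25 + 0.2793×1330.44 = 718.2076 per 100,000.
District 3: 0.1734×43.47 + 0.1081×162.76 + 0.1779×254.93 + 0.2613×802.22 + 0.2793×1331.96 = 652.0714 per 100,000.

District 8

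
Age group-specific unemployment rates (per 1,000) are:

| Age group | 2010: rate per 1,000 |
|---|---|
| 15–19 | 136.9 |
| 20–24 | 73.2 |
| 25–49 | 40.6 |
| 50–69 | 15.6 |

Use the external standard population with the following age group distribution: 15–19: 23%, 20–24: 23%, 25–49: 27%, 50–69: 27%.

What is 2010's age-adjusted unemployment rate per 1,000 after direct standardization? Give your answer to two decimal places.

63.50

Standard weights: 0.23, 0.23, 0.27, 0.27.
Standardized rate: 0.2300×136.9 + 0.2300×73.2 + 0.2700×40.6 + 0.2700×15.6 = 63.4970 per 1,000.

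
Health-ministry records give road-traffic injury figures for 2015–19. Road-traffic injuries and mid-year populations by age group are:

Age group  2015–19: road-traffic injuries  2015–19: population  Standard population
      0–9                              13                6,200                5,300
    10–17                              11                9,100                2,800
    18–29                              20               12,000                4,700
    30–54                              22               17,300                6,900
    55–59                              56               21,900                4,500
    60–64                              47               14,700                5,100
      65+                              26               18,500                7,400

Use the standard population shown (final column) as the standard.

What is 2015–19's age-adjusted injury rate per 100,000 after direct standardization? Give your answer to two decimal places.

188.88

Age-specific rates per 100,000 for 2015–19: 209.68, 120.88, 166.67, 127.17, 255.71, 319.73, 140.54.
Standard total = 36,700; weights = 0.1444, 0.0763, 0.1281, 0.1880, 0.1226, 0.1390, 0.2016.
Standardized rate: 0.1444×209.68 + 0.0763×120.88 + 0.1281×166.67 + 0.1880×127.17 + 0.1226×255.71 + 0.1390×319.73 + 0.2016×140.54 = 188.8784 per 100,000.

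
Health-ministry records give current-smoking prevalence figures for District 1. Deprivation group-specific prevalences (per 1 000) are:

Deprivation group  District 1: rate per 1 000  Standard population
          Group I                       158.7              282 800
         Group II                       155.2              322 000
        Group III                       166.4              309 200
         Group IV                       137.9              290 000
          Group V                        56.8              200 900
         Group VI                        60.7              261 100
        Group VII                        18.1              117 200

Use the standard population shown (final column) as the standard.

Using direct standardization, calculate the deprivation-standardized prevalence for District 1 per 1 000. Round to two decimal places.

Standard total = 1 783 200; weights = 0.1586, 0.1806, 0.1734, 0.1626, 0.1127, 0.1464, 0.0657.
Standardized rate: 0.1586×158.7 + 0.1806×155.2 + 0.1734×166.4 + 0.1626×137.9 + 0.1127×56.8 + 0.1464×60.7 + 0.0657×18.1 = 120.9499 per 1 000.

120.95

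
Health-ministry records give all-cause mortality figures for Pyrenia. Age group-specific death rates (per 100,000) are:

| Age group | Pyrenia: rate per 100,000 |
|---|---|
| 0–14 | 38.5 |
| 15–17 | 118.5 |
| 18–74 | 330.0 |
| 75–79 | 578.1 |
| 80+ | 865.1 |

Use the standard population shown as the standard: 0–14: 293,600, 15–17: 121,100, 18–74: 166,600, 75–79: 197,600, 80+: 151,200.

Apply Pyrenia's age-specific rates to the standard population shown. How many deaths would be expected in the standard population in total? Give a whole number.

Expected deaths = Σ (standard pop × age-specific rate ÷ 100,000)
= 293,600×38.5/100,000 + 121,100×118.5/100,000 + 166,600×330.0/100,000 + 197,600×578.1/100,000 + 151,200×865.1/100,000
= 113.04 + 143.50 + 549.78 + 1142.33 + 1308.03 = 3256.68.

3257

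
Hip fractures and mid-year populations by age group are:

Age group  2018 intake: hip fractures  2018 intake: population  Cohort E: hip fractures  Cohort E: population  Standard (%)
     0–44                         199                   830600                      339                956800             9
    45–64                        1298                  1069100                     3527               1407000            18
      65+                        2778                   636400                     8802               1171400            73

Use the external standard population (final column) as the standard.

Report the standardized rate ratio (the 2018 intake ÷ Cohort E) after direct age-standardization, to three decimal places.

Age-specific rates per 100000 for the 2018 intake: 23.96, 121.41, 436.52.
For Cohort E: 35.43, 250.68, 751.41.
Standard weights: 0.09, 0.18, 0.73.
The 2018 intake: 0.0900×23.96 + 0.1800×121.41 + 0.7300×436.52 = 342.6682 per 100000.
Cohort E: 0.0900×35.43 + 0.1800×250.68 + 0.7300×751.41 = 596.8385 per 100000.
Ratio = 342.6682 ÷ 596.8385 = 0.57414.

0.574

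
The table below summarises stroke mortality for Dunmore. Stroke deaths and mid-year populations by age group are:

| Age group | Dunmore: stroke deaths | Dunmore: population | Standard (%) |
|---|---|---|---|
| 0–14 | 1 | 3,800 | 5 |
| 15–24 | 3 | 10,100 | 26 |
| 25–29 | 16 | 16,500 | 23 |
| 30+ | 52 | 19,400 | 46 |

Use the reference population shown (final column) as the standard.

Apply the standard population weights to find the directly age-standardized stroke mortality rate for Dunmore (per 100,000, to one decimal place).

154.6

Age-specific rates per 100,000 for Dunmore: 26.32, 29.70, 96.97, 268.04.
Standard weights: 0.05, 0.26, 0.23, 0.46.
Standardized rate: 0.0500×26.32 + 0.2600×29.70 + 0.2300×96.97 + 0.4600×268.04 = 154.6406 per 100,000.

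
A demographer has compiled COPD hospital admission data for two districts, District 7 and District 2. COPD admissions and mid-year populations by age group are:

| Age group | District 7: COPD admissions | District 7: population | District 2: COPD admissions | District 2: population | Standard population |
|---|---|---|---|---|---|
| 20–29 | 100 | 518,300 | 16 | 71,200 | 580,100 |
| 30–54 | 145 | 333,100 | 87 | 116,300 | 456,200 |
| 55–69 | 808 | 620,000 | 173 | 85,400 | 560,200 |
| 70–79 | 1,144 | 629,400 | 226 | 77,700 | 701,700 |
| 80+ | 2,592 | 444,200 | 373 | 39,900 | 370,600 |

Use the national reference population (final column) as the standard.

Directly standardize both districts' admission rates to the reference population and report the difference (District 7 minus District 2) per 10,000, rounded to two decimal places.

Age-specific rates per 10,000 for District 7: 1.93, 4.35, 13.03, 18.18, 58.35.
For District 2: 2.25, 7.48, 20.26, 29.09, 93.48.
Standard total = 2,668,800; weights = 0.2174, 0.1709, 0.2099, 0.2629, 0.1389.
District 7: 0.2174×1.93 + 0.1709×4.35 + 0.2099×13.03 + 0.2629×18.18 + 0.1389×58.35 = 16.7810 per 10,000.
District 2: 0.2174×2.25 + 0.1709×7.48 + 0.2099×20.26 + 0.2629×29.09 + 0.1389×93.48 = 26.6485 per 10,000.
Difference = 16.7810 − 26.6485 = -9.8675.

-9.87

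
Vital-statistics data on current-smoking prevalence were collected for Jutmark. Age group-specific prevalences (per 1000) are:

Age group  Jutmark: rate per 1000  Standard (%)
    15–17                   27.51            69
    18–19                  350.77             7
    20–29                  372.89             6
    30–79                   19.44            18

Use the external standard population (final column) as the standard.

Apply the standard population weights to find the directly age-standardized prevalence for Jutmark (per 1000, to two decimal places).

69.41

Standard weights: 0.69, 0.07, 0.06, 0.18.
Standardized rate: 0.6900×27.51 + 0.0700×350.77 + 0.0600×372.89 + 0.1800×19.44 = 69.4084 per 1000.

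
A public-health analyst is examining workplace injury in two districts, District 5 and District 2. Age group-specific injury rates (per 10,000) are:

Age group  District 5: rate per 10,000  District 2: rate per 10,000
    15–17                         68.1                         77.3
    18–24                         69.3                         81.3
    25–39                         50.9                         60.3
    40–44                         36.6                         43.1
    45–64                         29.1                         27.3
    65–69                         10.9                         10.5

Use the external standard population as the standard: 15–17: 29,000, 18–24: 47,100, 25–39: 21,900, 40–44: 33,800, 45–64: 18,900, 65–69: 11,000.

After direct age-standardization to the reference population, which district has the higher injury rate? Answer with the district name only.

District 2

Standard total = 161,700; weights = 0.1793, 0.2913, 0.1354, 0.2090, 0.1169, 0.0680.
District 5: 0.1793×68.1 + 0.2913×69.3 + 0.1354×50.9 + 0.2090×36.6 + 0.1169×29.1 + 0.0680×10.9 = 51.0860 per 10,000.
District 2: 0.1793×77.3 + 0.2913×81.3 + 0.1354×60.3 + 0.2090×43.1 + 0.1169×27.3 + 0.0680×10.5 = 58.6255 per 10,000.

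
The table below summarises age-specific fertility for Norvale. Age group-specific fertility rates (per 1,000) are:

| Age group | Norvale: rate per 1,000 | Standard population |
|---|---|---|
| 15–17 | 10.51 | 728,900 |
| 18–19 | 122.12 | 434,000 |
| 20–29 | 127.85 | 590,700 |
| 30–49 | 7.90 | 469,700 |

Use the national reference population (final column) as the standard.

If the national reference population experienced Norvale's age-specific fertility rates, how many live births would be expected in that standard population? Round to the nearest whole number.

139892

Expected live births = Σ (standard pop × age-specific rate ÷ 1,000)
= 728,900×10.51/1,000 + 434,000×122.12/1,000 + 590,700×127.85/1,000 + 469,700×7.90/1,000
= 7660.74 + 53000.08 + 75520.99 + 3710.63 = 139892.44.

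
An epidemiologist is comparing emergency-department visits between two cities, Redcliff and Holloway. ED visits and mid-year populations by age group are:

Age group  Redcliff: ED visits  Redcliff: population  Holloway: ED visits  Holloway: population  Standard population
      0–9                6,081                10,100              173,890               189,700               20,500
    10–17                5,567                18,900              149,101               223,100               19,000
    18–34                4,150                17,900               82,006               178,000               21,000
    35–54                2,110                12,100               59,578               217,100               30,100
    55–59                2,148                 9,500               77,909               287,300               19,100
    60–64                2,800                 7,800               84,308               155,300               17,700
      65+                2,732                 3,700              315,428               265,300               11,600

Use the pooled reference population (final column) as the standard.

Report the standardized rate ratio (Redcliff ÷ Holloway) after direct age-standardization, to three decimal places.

Age-specific rates per 1,000 for Redcliff: 602.079, 294.550, 231.844, 174.380, 226.105, 358.974, 738.378.
For Holloway: 916.658, 668.315, 460.708, 274.427, 271.176, 542.872, 1188.948.
Standard total = 139,000; weights = 0.1475, 0.1367, 0.1511, 0.2165, 0.1374, 0.1273, 0.0835.
Redcliff: 0.1475×602.079 + 0.1367×294.550 + 0.1511×231.844 + 0.2165×174.380 + 0.1374×226.105 + 0.1273×358.974 + 0.0835×738.378 = 340.2466 per 1,000.
Holloway: 0.1475×916.658 + 0.1367×668.315 + 0.1511×460.708 + 0.2165×274.427 + 0.1374×271.176 + 0.1273×542.872 + 0.0835×1188.948 = 561.1847 per 1,000.
Ratio = 340.2466 ÷ 561.1847 = 0.60630.

0.606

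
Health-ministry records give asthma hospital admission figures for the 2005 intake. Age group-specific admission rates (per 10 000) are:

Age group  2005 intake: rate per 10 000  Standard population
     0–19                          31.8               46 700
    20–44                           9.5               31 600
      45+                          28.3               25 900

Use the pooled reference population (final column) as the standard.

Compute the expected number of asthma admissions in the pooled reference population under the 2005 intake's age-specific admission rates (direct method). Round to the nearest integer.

252

Expected asthma admissions = Σ (standard pop × age-specific rate ÷ 10 000)
= 46 700×31.8/10 000 + 31 600×9.5/10 000 + 25 900×28.3/10 000
= 148.51 + 30.02 + 73.30 = 251.82.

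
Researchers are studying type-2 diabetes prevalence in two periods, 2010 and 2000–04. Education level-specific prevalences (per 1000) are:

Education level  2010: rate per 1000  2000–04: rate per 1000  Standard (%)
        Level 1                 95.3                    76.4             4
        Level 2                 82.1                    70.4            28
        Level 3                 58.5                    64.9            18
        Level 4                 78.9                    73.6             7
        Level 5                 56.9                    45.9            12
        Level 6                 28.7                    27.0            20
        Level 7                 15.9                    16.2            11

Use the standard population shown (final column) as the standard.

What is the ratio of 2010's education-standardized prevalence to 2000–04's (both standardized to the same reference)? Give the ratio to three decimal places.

Standard weights: 0.04, 0.28, 0.18, 0.07, 0.12, 0.20, 0.11.
2010: 0.0400×95.3 + 0.2800×82.1 + 0.1800×58.5 + 0.0700×78.9 + 0.1200×56.9 + 0.2000×28.7 + 0.1100×15.9 = 57.1700 per 1000.
2000–04: 0.0400×76.4 + 0.2800×70.4 + 0.1800×64.9 + 0.0700×73.6 + 0.1200×45.9 + 0.2000×27.0 + 0.1100×16.2 = 52.2920 per 1000.
Ratio = 57.1700 ÷ 52.2920 = 1.09328.

1.093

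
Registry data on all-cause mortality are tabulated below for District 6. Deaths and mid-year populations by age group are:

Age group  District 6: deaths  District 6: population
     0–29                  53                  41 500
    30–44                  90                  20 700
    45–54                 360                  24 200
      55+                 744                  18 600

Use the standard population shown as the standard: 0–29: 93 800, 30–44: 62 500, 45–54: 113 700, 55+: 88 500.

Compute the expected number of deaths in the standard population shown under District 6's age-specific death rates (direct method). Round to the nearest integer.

Age-specific rates per 100 000 for District 6: 127.71, 434.78, 1487.60, 4000.00.
Expected deaths = Σ (standard pop × age-specific rate ÷ 100 000)
= 93 800×127.71/100 000 + 62 500×434.78/100 000 + 113 700×1487.60/100 000 + 88 500×4000.00/100 000
= 119.79 + 271.74 + 1691.40 + 3540.00 = 5622.94.

5623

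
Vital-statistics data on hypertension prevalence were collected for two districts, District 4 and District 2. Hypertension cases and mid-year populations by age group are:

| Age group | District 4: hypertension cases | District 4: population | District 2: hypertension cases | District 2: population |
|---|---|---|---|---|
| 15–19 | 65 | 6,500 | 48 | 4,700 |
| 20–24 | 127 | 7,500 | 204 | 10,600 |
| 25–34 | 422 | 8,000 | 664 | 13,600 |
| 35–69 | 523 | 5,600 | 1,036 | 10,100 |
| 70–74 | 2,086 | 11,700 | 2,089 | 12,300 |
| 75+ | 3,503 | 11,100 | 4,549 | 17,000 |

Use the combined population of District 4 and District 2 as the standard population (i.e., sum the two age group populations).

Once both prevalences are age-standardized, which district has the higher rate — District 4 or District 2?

Age-specific rates per 1,000 for District 4: 10.000, 16.933, 52.750, 93.393, 178.291, 315.586.
For District 2: 10.213, 19.245, 48.824, 102.574, 169.837, 267.588.
Combined standard total = 118,700; weights = 0.0944, 0.1525, 0.1820, 0.1323, 0.2022, 0.2367.
District 4: 0.0944×10.000 + 0.1525×16.933 + 0.1820×52.750 + 0.1323×93.393 + 0.2022×178.291 + 0.2367×315.586 = 136.2350 per 1,000.
District 2: 0.0944×10.213 + 0.1525×19.245 + 0.1820×48.824 + 0.1323×102.574 + 0.2022×169.837 + 0.2367×267.588 = 124.0358 per 1,000.

District 4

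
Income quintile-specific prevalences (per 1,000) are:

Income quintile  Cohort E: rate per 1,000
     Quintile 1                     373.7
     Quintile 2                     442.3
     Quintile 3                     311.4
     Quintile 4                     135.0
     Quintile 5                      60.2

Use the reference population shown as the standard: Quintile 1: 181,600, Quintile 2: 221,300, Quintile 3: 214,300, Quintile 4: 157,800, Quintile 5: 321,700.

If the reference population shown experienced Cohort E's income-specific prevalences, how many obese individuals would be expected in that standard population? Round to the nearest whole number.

Expected obese individuals = Σ (standard pop × income-specific rate ÷ 1,000)
= 181,600×373.7/1,000 + 221,300×442.3/1,000 + 214,300×311.4/1,000 + 157,800×135.0/1,000 + 321,700×60.2/1,000
= 67863.92 + 97880.99 + 66733.02 + 21303.00 + 19366.34 = 273147.27.

273147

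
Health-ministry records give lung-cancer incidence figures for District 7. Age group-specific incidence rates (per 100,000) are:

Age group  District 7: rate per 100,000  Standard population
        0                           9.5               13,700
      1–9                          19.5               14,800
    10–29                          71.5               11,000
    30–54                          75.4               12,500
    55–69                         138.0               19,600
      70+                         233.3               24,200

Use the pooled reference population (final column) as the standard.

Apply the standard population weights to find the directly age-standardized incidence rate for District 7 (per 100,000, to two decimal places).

Standard total = 95,800; weights = 0.1430, 0.1545, 0.1148, 0.1305, 0.2046, 0.2526.
Standardized rate: 0.1430×9.5 + 0.1545×19.5 + 0.1148×71.5 + 0.1305×75.4 + 0.2046×138.0 + 0.2526×233.3 = 109.5867 per 100,000.

109.59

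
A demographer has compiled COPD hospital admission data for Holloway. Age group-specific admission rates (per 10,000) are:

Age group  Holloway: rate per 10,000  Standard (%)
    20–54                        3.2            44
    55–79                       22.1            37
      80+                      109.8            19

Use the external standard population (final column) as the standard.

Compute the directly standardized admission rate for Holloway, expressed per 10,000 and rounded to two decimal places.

Standard weights: 0.44, 0.37, 0.19.
Standardized rate: 0.4400×3.2 + 0.3700×22.1 + 0.1900×109.8 = 30.4470 per 10,000.

30.45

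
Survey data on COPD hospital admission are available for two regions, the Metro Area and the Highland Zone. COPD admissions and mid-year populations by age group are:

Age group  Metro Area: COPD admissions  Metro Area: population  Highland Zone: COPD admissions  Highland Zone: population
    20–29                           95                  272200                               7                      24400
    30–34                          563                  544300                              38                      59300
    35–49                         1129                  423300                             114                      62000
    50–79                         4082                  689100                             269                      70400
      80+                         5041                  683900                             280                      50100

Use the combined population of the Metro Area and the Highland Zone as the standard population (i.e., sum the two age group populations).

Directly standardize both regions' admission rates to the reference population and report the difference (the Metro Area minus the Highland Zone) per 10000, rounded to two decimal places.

12.38

Age-specific rates per 10000 for the Metro Area: 3.49, 10.34, 26.67, 59.24, 73.71.
For the Highland Zone: 2.87, 6.41, 18.39, 38.21, 55.89.
Combined standard total = 2879000; weights = 0.1030, 0.2097, 0.1686, 0.2638, 0.2549.
The Metro Area: 0.1030×3.49 + 0.2097×10.34 + 0.1686×26.67 + 0.2638×59.24 + 0.2549×73.71 = 41.4433 per 10000.
The Highland Zone: 0.1030×2.87 + 0.2097×6.41 + 0.1686×18.39 + 0.2638×38.21 + 0.2549×55.89 = 29.0673 per 10000.
Difference = 41.4433 − 29.0673 = 12.3760.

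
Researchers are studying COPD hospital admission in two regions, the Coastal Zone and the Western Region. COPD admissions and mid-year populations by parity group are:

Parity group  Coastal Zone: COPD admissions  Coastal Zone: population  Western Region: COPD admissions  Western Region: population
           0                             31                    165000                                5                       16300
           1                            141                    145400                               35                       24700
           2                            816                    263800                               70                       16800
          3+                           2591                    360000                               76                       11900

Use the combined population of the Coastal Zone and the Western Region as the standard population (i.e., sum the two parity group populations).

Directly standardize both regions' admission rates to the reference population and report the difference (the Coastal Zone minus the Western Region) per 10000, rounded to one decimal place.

-1.0

Parity-specific rates per 10000 for the Coastal Zone: 1.88, 9.70, 30.93, 71.97.
For the Western Region: 3.07, 14.17, 41.67, 63.87.
Combined standard total = 1003900; weights = 0.1806, 0.1694, 0.2795, 0.3705.
The Coastal Zone: 0.1806×1.88 + 0.1694×9.70 + 0.2795×30.93 + 0.3705×71.97 = 37.2909 per 10000.
The Western Region: 0.1806×3.07 + 0.1694×14.17 + 0.2795×41.67 + 0.3705×63.87 = 38.2605 per 10000.
Difference = 37.2909 − 38.2605 = -0.9697.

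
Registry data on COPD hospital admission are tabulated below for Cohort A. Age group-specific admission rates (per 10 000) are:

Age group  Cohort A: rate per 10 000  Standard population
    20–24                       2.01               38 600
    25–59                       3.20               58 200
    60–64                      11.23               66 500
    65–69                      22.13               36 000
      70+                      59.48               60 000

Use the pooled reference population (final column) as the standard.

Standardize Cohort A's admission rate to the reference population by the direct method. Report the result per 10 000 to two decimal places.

Standard total = 259 300; weights = 0.1489, 0.2245, 0.2565, 0.1388, 0.2314.
Standardized rate: 0.1489×2.01 + 0.2245×3.20 + 0.2565×11.23 + 0.1388×22.13 + 0.2314×59.48 = 20.7331 per 10 000.

20.73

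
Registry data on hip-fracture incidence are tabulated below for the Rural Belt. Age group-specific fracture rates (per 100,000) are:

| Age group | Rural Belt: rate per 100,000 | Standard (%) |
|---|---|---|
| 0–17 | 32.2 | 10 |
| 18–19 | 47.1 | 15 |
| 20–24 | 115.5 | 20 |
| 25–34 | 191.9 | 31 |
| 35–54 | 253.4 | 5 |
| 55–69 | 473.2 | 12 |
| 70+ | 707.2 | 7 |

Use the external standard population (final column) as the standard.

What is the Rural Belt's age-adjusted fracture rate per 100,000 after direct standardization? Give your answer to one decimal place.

Standard weights: 0.10, 0.15, 0.20, 0.31, 0.05, 0.12, 0.07.
Standardized rate: 0.1000×32.2 + 0.1500×47.1 + 0.2000×115.5 + 0.3100×191.9 + 0.0500×253.4 + 0.1200×473.2 + 0.0700×707.2 = 211.8320 per 100,000.

211.8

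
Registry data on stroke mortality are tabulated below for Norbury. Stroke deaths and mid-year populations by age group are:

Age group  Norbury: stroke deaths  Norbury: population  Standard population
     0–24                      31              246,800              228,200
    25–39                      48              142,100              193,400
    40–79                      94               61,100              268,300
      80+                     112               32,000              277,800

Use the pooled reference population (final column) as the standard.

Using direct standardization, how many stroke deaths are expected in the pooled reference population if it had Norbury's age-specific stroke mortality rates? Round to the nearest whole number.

1479

Age-specific rates per 100,000 for Norbury: 12.56, 33.78, 153.85, 350.00.
Expected stroke deaths = Σ (standard pop × age-specific rate ÷ 100,000)
= 228,200×12.56/100,000 + 193,400×33.78/100,000 + 268,300×153.85/100,000 + 277,800×350.00/100,000
= 28.66 + 65.33 + 412.77 + 972.30 = 1479.06.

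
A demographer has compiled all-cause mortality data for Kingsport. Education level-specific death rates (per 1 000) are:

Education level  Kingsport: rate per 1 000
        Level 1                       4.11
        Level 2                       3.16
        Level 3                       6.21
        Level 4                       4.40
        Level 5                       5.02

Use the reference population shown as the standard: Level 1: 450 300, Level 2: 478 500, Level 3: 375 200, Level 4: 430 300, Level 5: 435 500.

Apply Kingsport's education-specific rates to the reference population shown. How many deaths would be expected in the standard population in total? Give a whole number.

Expected deaths = Σ (standard pop × education-specific rate ÷ 1 000)
= 450 300×4.11/1 000 + 478 500×3.16/1 000 + 375 200×6.21/1 000 + 430 300×4.40/1 000 + 435 500×5.02/1 000
= 1850.73 + 1512.06 + 2329.99 + 1893.32 + 2186.21 = 9772.32.

9772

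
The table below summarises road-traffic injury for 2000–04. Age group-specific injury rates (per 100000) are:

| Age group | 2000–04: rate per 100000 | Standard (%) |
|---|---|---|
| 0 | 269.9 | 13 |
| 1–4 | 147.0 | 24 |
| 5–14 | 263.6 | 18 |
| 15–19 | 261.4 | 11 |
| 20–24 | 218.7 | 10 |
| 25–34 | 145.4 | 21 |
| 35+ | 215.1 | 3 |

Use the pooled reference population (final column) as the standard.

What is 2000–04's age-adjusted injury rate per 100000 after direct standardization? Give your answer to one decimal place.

205.4

Standard weights: 0.13, 0.24, 0.18, 0.11, 0.10, 0.21, 0.03.
Standardized rate: 0.1300×269.9 + 0.2400×147.0 + 0.1800×263.6 + 0.1100×261.4 + 0.1000×218.7 + 0.2100×145.4 + 0.0300×215.1 = 205.4260 per 100000.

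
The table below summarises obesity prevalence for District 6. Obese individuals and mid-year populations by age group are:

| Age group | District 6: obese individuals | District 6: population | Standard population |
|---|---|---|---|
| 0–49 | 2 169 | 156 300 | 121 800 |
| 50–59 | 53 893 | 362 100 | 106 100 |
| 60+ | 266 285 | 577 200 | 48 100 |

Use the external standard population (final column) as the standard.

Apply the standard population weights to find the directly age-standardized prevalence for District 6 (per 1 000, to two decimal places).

Age-specific rates per 1 000 for District 6: 13.877, 148.835, 461.339.
Standard total = 276 000; weights = 0.4413, 0.3844, 0.1743.
Standardized rate: 0.4413×13.877 + 0.3844×148.835 + 0.1743×461.339 = 143.7391 per 1 000.

143.74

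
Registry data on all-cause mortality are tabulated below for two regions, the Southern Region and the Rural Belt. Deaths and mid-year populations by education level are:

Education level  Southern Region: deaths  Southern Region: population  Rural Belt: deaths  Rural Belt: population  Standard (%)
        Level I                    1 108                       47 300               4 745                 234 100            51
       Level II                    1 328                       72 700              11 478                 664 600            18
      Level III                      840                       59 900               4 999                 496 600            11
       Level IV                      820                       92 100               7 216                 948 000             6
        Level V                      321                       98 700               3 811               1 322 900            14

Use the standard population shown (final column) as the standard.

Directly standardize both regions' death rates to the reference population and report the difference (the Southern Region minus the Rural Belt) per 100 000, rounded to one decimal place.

Education-specific rates per 100 000 for the Southern Region: 2342.49, 1826.69, 1402.34, 890.34, 325.23.
For the Rural Belt: 2026.91, 1727.05, 1006.65, 761.18, 288.08.
Standard weights: 0.51, 0.18, 0.11, 0.06, 0.14.
The Southern Region: 0.5100×2342.49 + 0.1800×1826.69 + 0.1100×1402.34 + 0.0600×890.34 + 0.1400×325.23 = 1776.6848 per 100 000.
The Rural Belt: 0.5100×2026.91 + 0.1800×1727.05 + 0.1100×1006.65 + 0.0600×761.18 + 0.1400×288.08 = 1541.3275 per 100 000.
Difference = 1776.6848 − 1541.3275 = 235.3573.

235.4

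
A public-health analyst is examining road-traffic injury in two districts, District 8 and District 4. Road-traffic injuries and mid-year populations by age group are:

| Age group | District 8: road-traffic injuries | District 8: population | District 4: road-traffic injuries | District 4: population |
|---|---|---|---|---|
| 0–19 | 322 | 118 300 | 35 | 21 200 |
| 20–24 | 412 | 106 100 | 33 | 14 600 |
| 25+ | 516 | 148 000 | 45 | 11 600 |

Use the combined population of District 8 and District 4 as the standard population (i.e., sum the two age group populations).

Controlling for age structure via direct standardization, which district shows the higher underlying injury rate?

Age-specific rates per 100 000 for District 8: 272.19, 388.31, 348.65.
For District 4: 165.09, 226.03, 387.93.
Combined standard total = 419 800; weights = 0.3323, 0.2875, 0.3802.
District 8: 0.3323×272.19 + 0.2875×388.31 + 0.3802×348.65 = 334.6453 per 100 000.
District 4: 0.3323×165.09 + 0.2875×226.03 + 0.3802×387.93 = 267.3320 per 100 000.

District 8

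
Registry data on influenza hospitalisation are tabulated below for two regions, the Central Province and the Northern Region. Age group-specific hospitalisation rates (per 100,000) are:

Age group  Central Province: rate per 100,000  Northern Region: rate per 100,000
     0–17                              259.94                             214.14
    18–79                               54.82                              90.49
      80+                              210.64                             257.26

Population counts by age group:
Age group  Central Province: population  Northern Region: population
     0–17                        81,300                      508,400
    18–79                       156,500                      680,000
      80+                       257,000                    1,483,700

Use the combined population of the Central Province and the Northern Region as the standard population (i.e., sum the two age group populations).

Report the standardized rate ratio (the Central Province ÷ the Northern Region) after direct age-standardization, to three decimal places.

Combined standard total = 3,166,900; weights = 0.1862, 0.2641, 0.5497.
The Central Province: 0.1862×259.94 + 0.2641×54.82 + 0.5497×210.64 = 178.6620 per 100,000.
The Northern Region: 0.1862×214.14 + 0.2641×90.49 + 0.5497×257.26 = 205.1804 per 100,000.
Ratio = 178.6620 ÷ 205.1804 = 0.87076.

0.871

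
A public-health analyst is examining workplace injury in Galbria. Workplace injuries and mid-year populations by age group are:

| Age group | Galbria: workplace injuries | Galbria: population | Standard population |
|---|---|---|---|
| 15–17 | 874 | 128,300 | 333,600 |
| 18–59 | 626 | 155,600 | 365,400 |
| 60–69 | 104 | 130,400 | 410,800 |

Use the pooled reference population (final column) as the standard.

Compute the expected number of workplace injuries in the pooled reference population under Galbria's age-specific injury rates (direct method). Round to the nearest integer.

4070

Age-specific rates per 10,000 for Galbria: 68.12, 40.23, 7.98.
Expected workplace injuries = Σ (standard pop × age-specific rate ÷ 10,000)
= 333,600×68.12/10,000 + 365,400×40.23/10,000 + 410,800×7.98/10,000
= 2272.54 + 1470.05 + 327.63 = 4070.22.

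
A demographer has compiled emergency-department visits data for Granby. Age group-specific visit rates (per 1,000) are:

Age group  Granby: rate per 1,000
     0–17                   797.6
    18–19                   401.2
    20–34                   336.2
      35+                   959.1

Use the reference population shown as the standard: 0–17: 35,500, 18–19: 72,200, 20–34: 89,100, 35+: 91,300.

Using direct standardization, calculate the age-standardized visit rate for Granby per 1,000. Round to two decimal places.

Standard total = 288,100; weights = 0.1232, 0.2506, 0.3093, 0.3169.
Standardized rate: 0.1232×797.6 + 0.2506×401.2 + 0.3093×336.2 + 0.3169×959.1 = 606.7431 per 1,000.

606.74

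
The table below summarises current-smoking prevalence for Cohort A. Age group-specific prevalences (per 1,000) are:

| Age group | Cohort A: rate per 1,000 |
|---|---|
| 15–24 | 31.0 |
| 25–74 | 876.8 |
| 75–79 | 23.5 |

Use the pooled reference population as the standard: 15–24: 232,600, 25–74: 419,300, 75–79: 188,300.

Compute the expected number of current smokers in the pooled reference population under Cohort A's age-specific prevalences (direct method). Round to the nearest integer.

379278

Expected current smokers = Σ (standard pop × age-specific rate ÷ 1,000)
= 232,600×31.0/1,000 + 419,300×876.8/1,000 + 188,300×23.5/1,000
= 7210.60 + 367642.24 + 4425.05 = 379277.89.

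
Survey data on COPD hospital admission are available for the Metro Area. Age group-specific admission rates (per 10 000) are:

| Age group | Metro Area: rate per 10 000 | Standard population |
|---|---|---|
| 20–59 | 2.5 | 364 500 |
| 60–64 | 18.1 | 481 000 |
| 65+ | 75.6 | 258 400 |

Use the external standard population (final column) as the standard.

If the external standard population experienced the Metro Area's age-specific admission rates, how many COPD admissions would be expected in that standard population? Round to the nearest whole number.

Expected COPD admissions = Σ (standard pop × age-specific rate ÷ 10 000)
= 364 500×2.5/10 000 + 481 000×18.1/10 000 + 258 400×75.6/10 000
= 91.12 + 870.61 + 1953.50 = 2915.24.

2915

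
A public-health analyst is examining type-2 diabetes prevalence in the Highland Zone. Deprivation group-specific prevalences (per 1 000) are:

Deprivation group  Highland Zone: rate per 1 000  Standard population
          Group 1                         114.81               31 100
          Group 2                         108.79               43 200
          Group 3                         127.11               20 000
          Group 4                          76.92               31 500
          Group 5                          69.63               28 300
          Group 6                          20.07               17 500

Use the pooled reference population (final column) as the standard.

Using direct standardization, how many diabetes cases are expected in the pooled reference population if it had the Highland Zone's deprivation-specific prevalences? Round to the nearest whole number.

15557

Expected diabetes cases = Σ (standard pop × deprivation-specific rate ÷ 1 000)
= 31 100×114.81/1 000 + 43 200×108.79/1 000 + 20 000×127.11/1 000 + 31 500×76.92/1 000 + 28 300×69.63/1 000 + 17 500×20.07/1 000
= 3570.59 + 4699.73 + 2542.20 + 2422.98 + 1970.53 + 351.23 = 15557.25.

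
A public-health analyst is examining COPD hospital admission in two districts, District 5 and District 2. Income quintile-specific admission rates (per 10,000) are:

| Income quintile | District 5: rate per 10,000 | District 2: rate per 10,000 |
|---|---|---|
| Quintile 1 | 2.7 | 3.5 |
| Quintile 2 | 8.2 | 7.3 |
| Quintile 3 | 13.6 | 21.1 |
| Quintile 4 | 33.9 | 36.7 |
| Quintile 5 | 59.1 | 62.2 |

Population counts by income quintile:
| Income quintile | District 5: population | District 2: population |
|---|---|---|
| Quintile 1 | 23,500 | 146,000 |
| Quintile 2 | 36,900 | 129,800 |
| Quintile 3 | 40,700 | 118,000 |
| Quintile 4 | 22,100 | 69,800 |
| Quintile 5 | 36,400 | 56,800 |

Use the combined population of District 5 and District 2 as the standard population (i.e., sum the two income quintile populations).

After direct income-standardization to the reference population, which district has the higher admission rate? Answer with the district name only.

District 2

Combined standard total = 680,000; weights = 0.2493, 0.2451, 0.2334, 0.1351, 0.1371.
District 5: 0.2493×2.7 + 0.2451×8.2 + 0.2334×13.6 + 0.1351×33.9 + 0.1371×59.1 = 18.5389 per 10,000.
District 2: 0.2493×3.5 + 0.2451×7.3 + 0.2334×21.1 + 0.1351×36.7 + 0.1371×62.2 = 21.0713 per 10,000.
The crude rates (23.93 vs 19.30) would put District 5 higher, but that reflects its income composition; once standardized to a common income structure, District 2 has the higher underlying rate.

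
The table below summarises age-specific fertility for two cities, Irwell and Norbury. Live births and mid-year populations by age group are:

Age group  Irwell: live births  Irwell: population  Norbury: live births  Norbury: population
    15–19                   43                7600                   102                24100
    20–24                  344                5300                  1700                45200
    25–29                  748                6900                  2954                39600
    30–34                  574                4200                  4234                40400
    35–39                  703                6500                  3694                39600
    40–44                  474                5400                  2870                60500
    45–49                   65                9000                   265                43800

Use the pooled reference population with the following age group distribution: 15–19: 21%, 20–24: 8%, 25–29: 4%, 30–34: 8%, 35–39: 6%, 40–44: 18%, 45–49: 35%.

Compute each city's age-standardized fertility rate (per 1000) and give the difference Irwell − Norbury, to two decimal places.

14.95

Age-specific rates per 1000 for Irwell: 5.658, 64.906, 108.406, 136.667, 108.154, 87.778, 7.222.
For Norbury: 4.232, 37.611, 74.596, 104.802, 93.283, 47.438, 6.050.
Standard weights: 0.21, 0.08, 0.04, 0.08, 0.06, 0.18, 0.35.
Irwell: 0.2100×5.658 + 0.0800×64.906 + 0.0400×108.406 + 0.0800×136.667 + 0.0600×108.154 + 0.1800×87.778 + 0.3500×7.222 = 46.4672 per 1000.
Norbury: 0.2100×4.232 + 0.0800×37.611 + 0.0400×74.596 + 0.0800×104.802 + 0.0600×93.283 + 0.1800×47.438 + 0.3500×6.050 = 31.5190 per 1000.
Difference = 46.4672 − 31.5190 = 14.9481.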